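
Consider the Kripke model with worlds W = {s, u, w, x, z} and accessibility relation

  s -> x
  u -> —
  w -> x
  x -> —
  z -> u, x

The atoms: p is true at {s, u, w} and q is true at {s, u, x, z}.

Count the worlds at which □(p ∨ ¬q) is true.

s: successors {x}; p ∨ ¬q there: x:F. ✗
u: no successors, so □(p ∨ ¬q) holds vacuously. ✓
w: successors {x}; p ∨ ¬q there: x:F. ✗
x: no successors, so □(p ∨ ¬q) holds vacuously. ✓
z: successors {u, x}; p ∨ ¬q there: u:T, x:F. ✗
Satisfying worlds: {u, x}.

2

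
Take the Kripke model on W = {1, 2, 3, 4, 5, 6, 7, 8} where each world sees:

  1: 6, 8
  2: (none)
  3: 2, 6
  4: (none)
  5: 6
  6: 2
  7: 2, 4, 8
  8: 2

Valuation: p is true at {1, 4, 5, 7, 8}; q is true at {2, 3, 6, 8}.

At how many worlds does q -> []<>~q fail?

1: q is F, []<>~q is F. ✓
2: q is T, []<>~q is T. ✓
3: q is T, []<>~q is F. ✗
4: q is F, []<>~q is T. ✓
5: q is F, []<>~q is F. ✓
6: q is T, []<>~q is F. ✗
7: q is F, []<>~q is F. ✓
8: q is T, []<>~q is F. ✗
Satisfying worlds: {1, 2, 4, 5, 7}.
So q -> []<>~q fails at the other 3 worlds.

3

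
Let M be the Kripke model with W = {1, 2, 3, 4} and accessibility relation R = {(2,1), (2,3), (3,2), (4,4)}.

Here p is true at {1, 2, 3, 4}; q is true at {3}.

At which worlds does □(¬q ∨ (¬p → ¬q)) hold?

1: no successors, so □(¬q ∨ (¬p → ¬q)) holds vacuously. ✓
2: successors {1, 3}; ¬q ∨ (¬p → ¬q) there: 1:T, 3:T. ✓
3: successors {2}; ¬q ∨ (¬p → ¬q) there: 2:T. ✓
4: successors {4}; ¬q ∨ (¬p → ¬q) there: 4:T. ✓

{1, 2, 3, 4}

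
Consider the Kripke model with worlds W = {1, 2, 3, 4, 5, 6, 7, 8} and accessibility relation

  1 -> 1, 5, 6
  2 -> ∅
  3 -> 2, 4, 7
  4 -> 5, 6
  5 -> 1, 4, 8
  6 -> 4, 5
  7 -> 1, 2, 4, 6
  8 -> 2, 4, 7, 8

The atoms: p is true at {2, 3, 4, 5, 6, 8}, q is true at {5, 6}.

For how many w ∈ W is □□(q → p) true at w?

8

1: successors {1, 5, 6}; □(q → p) there: 1:T, 5:T, 6:T. ✓
2: no successors, so □□(q → p) holds vacuously. ✓
3: successors {2, 4, 7}; □(q → p) there: 2:T, 4:T, 7:T. ✓
4: successors {5, 6}; □(q → p) there: 5:T, 6:T. ✓
5: successors {1, 4, 8}; □(q → p) there: 1:T, 4:T, 8:T. ✓
6: successors {4, 5}; □(q → p) there: 4:T, 5:T. ✓
7: successors {1, 2, 4, 6}; □(q → p) there: 1:T, 2:T, 4:T, 6:T. ✓
8: successors {2, 4, 7, 8}; □(q → p) there: 2:T, 4:T, 7:T, 8:T. ✓
Satisfying worlds: {1, 2, 3, 4, 5, 6, 7, 8}.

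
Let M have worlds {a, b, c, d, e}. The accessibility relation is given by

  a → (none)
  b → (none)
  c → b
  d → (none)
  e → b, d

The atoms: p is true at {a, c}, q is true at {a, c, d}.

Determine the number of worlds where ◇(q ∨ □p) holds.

2

a: no successors, so ◇(q ∨ □p) fails. ✗
b: no successors, so ◇(q ∨ □p) fails. ✗
c: successors {b}; q ∨ □p there: b:T. ✓
d: no successors, so ◇(q ∨ □p) fails. ✗
e: successors {b, d}; q ∨ □p there: b:T, d:T. ✓
Satisfying worlds: {c, e}.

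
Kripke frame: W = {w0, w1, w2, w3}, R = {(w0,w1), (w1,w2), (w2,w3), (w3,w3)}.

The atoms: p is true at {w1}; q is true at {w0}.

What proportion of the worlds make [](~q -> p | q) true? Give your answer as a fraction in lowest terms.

1/4

w0: successors {w1}; ~q -> p | q there: w1:T. ✓
w1: successors {w2}; ~q -> p | q there: w2:F. ✗
w2: successors {w3}; ~q -> p | q there: w3:F. ✗
w3: successors {w3}; ~q -> p | q there: w3:F. ✗
That's 1 of 4 worlds, so 1/4.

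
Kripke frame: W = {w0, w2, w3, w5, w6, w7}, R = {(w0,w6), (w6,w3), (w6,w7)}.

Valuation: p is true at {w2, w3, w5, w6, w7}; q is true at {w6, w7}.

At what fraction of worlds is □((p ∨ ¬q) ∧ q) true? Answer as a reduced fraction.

5/6

w0: successors {w6}; (p ∨ ¬q) ∧ q there: w6:T. ✓
w2: no successors, so □((p ∨ ¬q) ∧ q) holds vacuously. ✓
w3: no successors, so □((p ∨ ¬q) ∧ q) holds vacuously. ✓
w5: no successors, so □((p ∨ ¬q) ∧ q) holds vacuously. ✓
w6: successors {w3, w7}; (p ∨ ¬q) ∧ q there: w3:F, w7:T. ✗
w7: no successors, so □((p ∨ ¬q) ∧ q) holds vacuously. ✓
That's 5 of 6 worlds, so 5/6.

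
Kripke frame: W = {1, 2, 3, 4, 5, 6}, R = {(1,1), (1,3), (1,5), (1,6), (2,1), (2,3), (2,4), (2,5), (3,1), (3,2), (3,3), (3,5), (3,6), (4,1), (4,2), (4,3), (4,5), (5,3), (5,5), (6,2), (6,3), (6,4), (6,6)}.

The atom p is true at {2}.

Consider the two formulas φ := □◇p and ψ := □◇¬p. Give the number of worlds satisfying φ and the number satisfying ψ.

0 and 6

For □◇p:
1: successors {1, 3, 5, 6}; ◇p there: 1:F, 3:T, 5:F, 6:T. ✗
2: successors {1, 3, 4, 5}; ◇p there: 1:F, 3:T, 4:T, 5:F. ✗
3: successors {1, 2, 3, 5, 6}; ◇p there: 1:F, 2:F, 3:T, 5:F, 6:T. ✗
4: successors {1, 2, 3, 5}; ◇p there: 1:F, 2:F, 3:T, 5:F. ✗
5: successors {3, 5}; ◇p there: 3:T, 5:F. ✗
6: successors {2, 3, 4, 6}; ◇p there: 2:F, 3:T, 4:T, 6:T. ✗
— 0 worlds.
For □◇¬p:
1: successors {1, 3, 5, 6}; ◇¬p there: 1:T, 3:T, 5:T, 6:T. ✓
2: successors {1, 3, 4, 5}; ◇¬p there: 1:T, 3:T, 4:T, 5:T. ✓
3: successors {1, 2, 3, 5, 6}; ◇¬p there: 1:T, 2:T, 3:T, 5:T, 6:T. ✓
4: successors {1, 2, 3, 5}; ◇¬p there: 1:T, 2:T, 3:T, 5:T. ✓
5: successors {3, 5}; ◇¬p there: 3:T, 5:T. ✓
6: successors {2, 3, 4, 6}; ◇¬p there: 2:T, 3:T, 4:T, 6:T. ✓
— 6 worlds.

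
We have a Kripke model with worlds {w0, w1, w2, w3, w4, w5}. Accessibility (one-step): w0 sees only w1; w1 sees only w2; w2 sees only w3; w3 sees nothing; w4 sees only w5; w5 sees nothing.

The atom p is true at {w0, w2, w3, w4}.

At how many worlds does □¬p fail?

2

w0: successors {w1}; ¬p there: w1:T. ✓
w1: successors {w2}; ¬p there: w2:F. ✗
w2: successors {w3}; ¬p there: w3:F. ✗
w3: no successors, so □¬p holds vacuously. ✓
w4: successors {w5}; ¬p there: w5:T. ✓
w5: no successors, so □¬p holds vacuously. ✓
Satisfying worlds: {w0, w3, w4, w5}.
So □¬p fails at the other 2 worlds.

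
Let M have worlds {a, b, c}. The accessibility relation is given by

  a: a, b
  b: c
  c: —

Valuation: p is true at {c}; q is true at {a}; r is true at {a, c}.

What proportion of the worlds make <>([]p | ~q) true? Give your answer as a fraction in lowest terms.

2/3

a: successors {a, b}; []p | ~q there: a:F, b:T. ✓
b: successors {c}; []p | ~q there: c:T. ✓
c: no successors, so <>([]p | ~q) fails. ✗
That's 2 of 3 worlds, so 2/3.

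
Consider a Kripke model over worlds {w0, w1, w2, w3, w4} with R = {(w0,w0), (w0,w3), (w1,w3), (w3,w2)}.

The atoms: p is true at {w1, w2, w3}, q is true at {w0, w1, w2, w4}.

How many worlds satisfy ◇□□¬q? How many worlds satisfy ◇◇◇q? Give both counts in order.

For ◇□□¬q:
w0: successors {w0, w3}; □□¬q there: w0:F, w3:T. ✓
w1: successors {w3}; □□¬q there: w3:T. ✓
w2: no successors, so ◇□□¬q fails. ✗
w3: successors {w2}; □□¬q there: w2:T. ✓
w4: no successors, so ◇□□¬q fails. ✗
— 3 worlds.
For ◇◇◇q:
w0: successors {w0, w3}; ◇◇q there: w0:T, w3:F. ✓
w1: successors {w3}; ◇◇q there: w3:F. ✗
w2: no successors, so ◇◇◇q fails. ✗
w3: successors {w2}; ◇◇q there: w2:F. ✗
w4: no successors, so ◇◇◇q fails. ✗
— 1 world.

3 and 1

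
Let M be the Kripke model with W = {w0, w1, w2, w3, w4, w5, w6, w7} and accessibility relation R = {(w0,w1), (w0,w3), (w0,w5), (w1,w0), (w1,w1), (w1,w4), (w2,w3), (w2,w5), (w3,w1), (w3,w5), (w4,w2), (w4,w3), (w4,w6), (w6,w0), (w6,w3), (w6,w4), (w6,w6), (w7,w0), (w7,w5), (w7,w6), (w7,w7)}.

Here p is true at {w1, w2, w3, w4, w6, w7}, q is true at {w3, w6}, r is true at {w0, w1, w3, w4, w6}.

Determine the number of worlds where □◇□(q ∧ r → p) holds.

w0: successors {w1, w3, w5}; ◇□(q ∧ r → p) there: w1:T, w3:T, w5:F. ✗
w1: successors {w0, w1, w4}; ◇□(q ∧ r → p) there: w0:T, w1:T, w4:T. ✓
w2: successors {w3, w5}; ◇□(q ∧ r → p) there: w3:T, w5:F. ✗
w3: successors {w1, w5}; ◇□(q ∧ r → p) there: w1:T, w5:F. ✗
w4: successors {w2, w3, w6}; ◇□(q ∧ r → p) there: w2:T, w3:T, w6:T. ✓
w5: no successors, so □◇□(q ∧ r → p) holds vacuously. ✓
w6: successors {w0, w3, w4, w6}; ◇□(q ∧ r → p) there: w0:T, w3:T, w4:T, w6:T. ✓
w7: successors {w0, w5, w6, w7}; ◇□(q ∧ r → p) there: w0:T, w5:F, w6:T, w7:T. ✗
Satisfying worlds: {w1, w4, w5, w6}.

4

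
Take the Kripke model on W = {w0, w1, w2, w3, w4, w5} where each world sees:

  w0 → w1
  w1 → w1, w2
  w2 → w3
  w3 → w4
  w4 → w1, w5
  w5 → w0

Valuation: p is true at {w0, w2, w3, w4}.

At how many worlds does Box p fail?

3

w0: successors {w1}; p there: w1:F. ✗
w1: successors {w1, w2}; p there: w1:F, w2:T. ✗
w2: successors {w3}; p there: w3:T. ✓
w3: successors {w4}; p there: w4:T. ✓
w4: successors {w1, w5}; p there: w1:F, w5:F. ✗
w5: successors {w0}; p there: w0:T. ✓
Satisfying worlds: {w2, w3, w5}.
So Box p fails at the other 3 worlds.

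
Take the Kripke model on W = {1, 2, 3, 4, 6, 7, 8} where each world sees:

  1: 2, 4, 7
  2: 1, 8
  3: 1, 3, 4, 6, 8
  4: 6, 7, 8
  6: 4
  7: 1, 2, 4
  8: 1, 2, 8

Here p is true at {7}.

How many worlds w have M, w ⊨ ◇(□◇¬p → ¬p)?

7

1: successors {2, 4, 7}; □◇¬p → ¬p there: 2:T, 4:T, 7:F. ✓
2: successors {1, 8}; □◇¬p → ¬p there: 1:T, 8:T. ✓
3: successors {1, 3, 4, 6, 8}; □◇¬p → ¬p there: 1:T, 3:T, 4:T, 6:T, 8:T. ✓
4: successors {6, 7, 8}; □◇¬p → ¬p there: 6:T, 7:F, 8:T. ✓
6: successors {4}; □◇¬p → ¬p there: 4:T. ✓
7: successors {1, 2, 4}; □◇¬p → ¬p there: 1:T, 2:T, 4:T. ✓
8: successors {1, 2, 8}; □◇¬p → ¬p there: 1:T, 2:T, 8:T. ✓
Satisfying worlds: {1, 2, 3, 4, 6, 7, 8}.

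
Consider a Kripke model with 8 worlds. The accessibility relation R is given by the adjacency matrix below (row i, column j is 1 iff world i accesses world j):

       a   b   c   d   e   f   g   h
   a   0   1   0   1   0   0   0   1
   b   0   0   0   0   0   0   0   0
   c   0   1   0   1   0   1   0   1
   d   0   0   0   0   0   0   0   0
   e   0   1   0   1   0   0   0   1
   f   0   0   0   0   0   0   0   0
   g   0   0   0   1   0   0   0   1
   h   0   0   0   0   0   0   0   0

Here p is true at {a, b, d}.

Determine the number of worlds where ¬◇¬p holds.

4

a: ◇¬p is T. ✗
b: ◇¬p is F. ✓
c: ◇¬p is T. ✗
d: ◇¬p is F. ✓
e: ◇¬p is T. ✗
f: ◇¬p is F. ✓
g: ◇¬p is T. ✗
h: ◇¬p is F. ✓
Satisfying worlds: {b, d, f, h}.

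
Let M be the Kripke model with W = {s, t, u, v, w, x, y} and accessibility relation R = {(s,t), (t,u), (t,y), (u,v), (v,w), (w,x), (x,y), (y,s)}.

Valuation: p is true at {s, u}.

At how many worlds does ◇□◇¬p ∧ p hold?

1

s: ◇□◇¬p is F, p is T. ✗
t: ◇□◇¬p is T, p is F. ✗
u: ◇□◇¬p is T, p is T. ✓
v: ◇□◇¬p is T, p is F. ✗
w: ◇□◇¬p is F, p is F. ✗
x: ◇□◇¬p is T, p is F. ✗
y: ◇□◇¬p is T, p is F. ✗
Satisfying worlds: {u}.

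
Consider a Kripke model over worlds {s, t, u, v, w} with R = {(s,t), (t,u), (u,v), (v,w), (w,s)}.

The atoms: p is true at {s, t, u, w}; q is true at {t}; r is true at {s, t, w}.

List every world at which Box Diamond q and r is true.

{w}

s: Box Diamond q is F, r is T. ✗
t: Box Diamond q is F, r is T. ✗
u: Box Diamond q is F, r is F. ✗
v: Box Diamond q is F, r is F. ✗
w: Box Diamond q is T, r is T. ✓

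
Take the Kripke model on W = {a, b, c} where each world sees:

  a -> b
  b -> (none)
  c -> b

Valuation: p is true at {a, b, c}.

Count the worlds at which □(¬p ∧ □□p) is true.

1

a: successors {b}; ¬p ∧ □□p there: b:F. ✗
b: no successors, so □(¬p ∧ □□p) holds vacuously. ✓
c: successors {b}; ¬p ∧ □□p there: b:F. ✗
Satisfying worlds: {b}.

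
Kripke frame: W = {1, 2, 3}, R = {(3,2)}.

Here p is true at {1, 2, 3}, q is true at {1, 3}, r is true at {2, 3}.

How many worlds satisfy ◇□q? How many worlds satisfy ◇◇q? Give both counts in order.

1 and 0

For ◇□q:
1: no successors, so ◇□q fails. ✗
2: no successors, so ◇□q fails. ✗
3: successors {2}; □q there: 2:T. ✓
— 1 world.
For ◇◇q:
1: no successors, so ◇◇q fails. ✗
2: no successors, so ◇◇q fails. ✗
3: successors {2}; ◇q there: 2:F. ✗
— 0 worlds.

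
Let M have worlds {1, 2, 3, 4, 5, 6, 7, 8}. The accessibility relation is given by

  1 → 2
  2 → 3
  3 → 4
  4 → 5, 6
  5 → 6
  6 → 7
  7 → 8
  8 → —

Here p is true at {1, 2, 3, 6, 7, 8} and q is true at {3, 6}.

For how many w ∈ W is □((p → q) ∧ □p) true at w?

1: successors {2}; (p → q) ∧ □p there: 2:F. ✗
2: successors {3}; (p → q) ∧ □p there: 3:F. ✗
3: successors {4}; (p → q) ∧ □p there: 4:F. ✗
4: successors {5, 6}; (p → q) ∧ □p there: 5:T, 6:T. ✓
5: successors {6}; (p → q) ∧ □p there: 6:T. ✓
6: successors {7}; (p → q) ∧ □p there: 7:F. ✗
7: successors {8}; (p → q) ∧ □p there: 8:F. ✗
8: no successors, so □((p → q) ∧ □p) holds vacuously. ✓
Satisfying worlds: {4, 5, 8}.

3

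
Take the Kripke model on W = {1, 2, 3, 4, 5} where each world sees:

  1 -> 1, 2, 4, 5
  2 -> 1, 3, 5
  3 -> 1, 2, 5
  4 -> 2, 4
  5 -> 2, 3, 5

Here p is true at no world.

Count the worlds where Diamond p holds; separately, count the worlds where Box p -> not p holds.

0 and 5

For Diamond p:
1: successors {1, 2, 4, 5}; p there: 1:F, 2:F, 4:F, 5:F. ✗
2: successors {1, 3, 5}; p there: 1:F, 3:F, 5:F. ✗
3: successors {1, 2, 5}; p there: 1:F, 2:F, 5:F. ✗
4: successors {2, 4}; p there: 2:F, 4:F. ✗
5: successors {2, 3, 5}; p there: 2:F, 3:F, 5:F. ✗
— 0 worlds.
For Box p -> not p:
1: Box p is F, not p is T. ✓
2: Box p is F, not p is T. ✓
3: Box p is F, not p is T. ✓
4: Box p is F, not p is T. ✓
5: Box p is F, not p is T. ✓
— 5 worlds.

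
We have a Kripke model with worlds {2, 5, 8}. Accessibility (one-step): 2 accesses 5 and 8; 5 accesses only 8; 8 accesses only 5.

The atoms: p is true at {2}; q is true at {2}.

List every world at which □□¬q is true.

{2, 5, 8}

2: successors {5, 8}; □¬q there: 5:T, 8:T. ✓
5: successors {8}; □¬q there: 8:T. ✓
8: successors {5}; □¬q there: 5:T. ✓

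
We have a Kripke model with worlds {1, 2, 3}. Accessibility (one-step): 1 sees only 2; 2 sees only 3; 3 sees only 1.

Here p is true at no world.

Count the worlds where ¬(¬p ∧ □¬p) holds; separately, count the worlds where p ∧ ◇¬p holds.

0 and 0

For ¬(¬p ∧ □¬p):
1: ¬p ∧ □¬p is T. ✗
2: ¬p ∧ □¬p is T. ✗
3: ¬p ∧ □¬p is T. ✗
— 0 worlds.
For p ∧ ◇¬p:
1: p is F, ◇¬p is T. ✗
2: p is F, ◇¬p is T. ✗
3: p is F, ◇¬p is T. ✗
— 0 worlds.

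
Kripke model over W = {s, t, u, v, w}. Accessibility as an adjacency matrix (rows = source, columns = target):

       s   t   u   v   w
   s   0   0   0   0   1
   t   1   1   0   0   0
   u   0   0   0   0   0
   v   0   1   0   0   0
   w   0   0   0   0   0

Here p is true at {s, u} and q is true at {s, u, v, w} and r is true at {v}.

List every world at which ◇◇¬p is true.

s: successors {w}; ◇¬p there: w:F. ✗
t: successors {s, t}; ◇¬p there: s:T, t:T. ✓
u: no successors, so ◇◇¬p fails. ✗
v: successors {t}; ◇¬p there: t:T. ✓
w: no successors, so ◇◇¬p fails. ✗

{t, v}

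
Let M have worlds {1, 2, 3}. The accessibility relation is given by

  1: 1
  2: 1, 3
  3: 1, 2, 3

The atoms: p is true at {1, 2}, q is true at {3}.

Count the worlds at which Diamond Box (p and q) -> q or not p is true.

3

1: Diamond Box (p and q) is F, q or not p is F. ✓
2: Diamond Box (p and q) is F, q or not p is F. ✓
3: Diamond Box (p and q) is F, q or not p is T. ✓
Satisfying worlds: {1, 2, 3}.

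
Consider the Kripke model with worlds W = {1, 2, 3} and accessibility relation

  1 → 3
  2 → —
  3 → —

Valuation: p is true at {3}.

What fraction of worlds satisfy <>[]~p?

1: successors {3}; []~p there: 3:T. ✓
2: no successors, so <>[]~p fails. ✗
3: no successors, so <>[]~p fails. ✗
That's 1 of 3 worlds, so 1/3.

1/3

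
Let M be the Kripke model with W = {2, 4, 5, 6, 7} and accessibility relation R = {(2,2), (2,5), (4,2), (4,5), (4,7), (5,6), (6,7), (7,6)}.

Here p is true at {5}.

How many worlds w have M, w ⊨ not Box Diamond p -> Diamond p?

2: not Box Diamond p is T, Diamond p is T. ✓
4: not Box Diamond p is T, Diamond p is T. ✓
5: not Box Diamond p is T, Diamond p is F. ✗
6: not Box Diamond p is T, Diamond p is F. ✗
7: not Box Diamond p is T, Diamond p is F. ✗
Satisfying worlds: {2, 4}.

2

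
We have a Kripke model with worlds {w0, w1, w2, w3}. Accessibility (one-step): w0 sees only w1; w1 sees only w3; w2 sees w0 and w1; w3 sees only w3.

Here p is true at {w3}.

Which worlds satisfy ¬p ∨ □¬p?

w0: ¬p is T, □¬p is T. ✓
w1: ¬p is T, □¬p is F. ✓
w2: ¬p is T, □¬p is T. ✓
w3: ¬p is F, □¬p is F. ✗

{w0, w1, w2}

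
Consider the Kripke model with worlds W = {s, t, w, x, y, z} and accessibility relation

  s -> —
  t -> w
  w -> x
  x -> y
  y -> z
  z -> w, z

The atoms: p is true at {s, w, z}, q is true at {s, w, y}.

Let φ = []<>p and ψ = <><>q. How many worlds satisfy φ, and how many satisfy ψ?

For []<>p:
s: no successors, so []<>p holds vacuously. ✓
t: successors {w}; <>p there: w:F. ✗
w: successors {x}; <>p there: x:F. ✗
x: successors {y}; <>p there: y:T. ✓
y: successors {z}; <>p there: z:T. ✓
z: successors {w, z}; <>p there: w:F, z:T. ✗
— 3 worlds.
For <><>q:
s: no successors, so <><>q fails. ✗
t: successors {w}; <>q there: w:F. ✗
w: successors {x}; <>q there: x:T. ✓
x: successors {y}; <>q there: y:F. ✗
y: successors {z}; <>q there: z:T. ✓
z: successors {w, z}; <>q there: w:F, z:T. ✓
— 3 worlds.

3 and 3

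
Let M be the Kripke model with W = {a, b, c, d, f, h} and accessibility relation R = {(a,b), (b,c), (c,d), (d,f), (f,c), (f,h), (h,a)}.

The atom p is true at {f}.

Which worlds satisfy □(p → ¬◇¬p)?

{a, b, c, f, h}

a: successors {b}; p → ¬◇¬p there: b:T. ✓
b: successors {c}; p → ¬◇¬p there: c:T. ✓
c: successors {d}; p → ¬◇¬p there: d:T. ✓
d: successors {f}; p → ¬◇¬p there: f:F. ✗
f: successors {c, h}; p → ¬◇¬p there: c:T, h:T. ✓
h: successors {a}; p → ¬◇¬p there: a:T. ✓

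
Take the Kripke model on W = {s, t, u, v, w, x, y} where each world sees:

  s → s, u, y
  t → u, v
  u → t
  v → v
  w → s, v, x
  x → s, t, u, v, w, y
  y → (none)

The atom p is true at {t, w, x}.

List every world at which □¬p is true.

s: successors {s, u, y}; ¬p there: s:T, u:T, y:T. ✓
t: successors {u, v}; ¬p there: u:T, v:T. ✓
u: successors {t}; ¬p there: t:F. ✗
v: successors {v}; ¬p there: v:T. ✓
w: successors {s, v, x}; ¬p there: s:T, v:T, x:F. ✗
x: successors {s, t, u, v, w, y}; ¬p there: s:T, t:F, u:T, v:T, w:F, y:T. ✗
y: no successors, so □¬p holds vacuously. ✓

{s, t, v, y}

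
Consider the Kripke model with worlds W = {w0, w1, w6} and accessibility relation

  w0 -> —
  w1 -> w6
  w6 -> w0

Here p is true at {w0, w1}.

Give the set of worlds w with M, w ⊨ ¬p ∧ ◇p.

{w6}

w0: ¬p is F, ◇p is F. ✗
w1: ¬p is F, ◇p is F. ✗
w6: ¬p is T, ◇p is T. ✓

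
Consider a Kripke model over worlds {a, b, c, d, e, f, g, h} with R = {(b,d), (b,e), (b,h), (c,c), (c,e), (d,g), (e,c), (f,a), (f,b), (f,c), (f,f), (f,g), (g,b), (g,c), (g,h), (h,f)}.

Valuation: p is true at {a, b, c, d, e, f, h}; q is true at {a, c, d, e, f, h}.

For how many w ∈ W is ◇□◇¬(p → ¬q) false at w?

a: no successors, so ◇□◇¬(p → ¬q) fails. ✗
b: successors {d, e, h}; □◇¬(p → ¬q) there: d:T, e:T, h:T. ✓
c: successors {c, e}; □◇¬(p → ¬q) there: c:T, e:T. ✓
d: successors {g}; □◇¬(p → ¬q) there: g:T. ✓
e: successors {c}; □◇¬(p → ¬q) there: c:T. ✓
f: successors {a, b, c, f, g}; □◇¬(p → ¬q) there: a:T, b:F, c:T, f:F, g:T. ✓
g: successors {b, c, h}; □◇¬(p → ¬q) there: b:F, c:T, h:T. ✓
h: successors {f}; □◇¬(p → ¬q) there: f:F. ✗
Satisfying worlds: {b, c, d, e, f, g}.
So ◇□◇¬(p → ¬q) fails at the other 2 worlds.

2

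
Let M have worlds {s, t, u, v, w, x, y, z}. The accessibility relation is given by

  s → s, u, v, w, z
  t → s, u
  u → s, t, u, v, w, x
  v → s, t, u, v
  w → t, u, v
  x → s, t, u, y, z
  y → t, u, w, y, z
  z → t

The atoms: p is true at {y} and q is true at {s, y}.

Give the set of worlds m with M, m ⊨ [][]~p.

s: successors {s, u, v, w, z}; []~p there: s:T, u:T, v:T, w:T, z:T. ✓
t: successors {s, u}; []~p there: s:T, u:T. ✓
u: successors {s, t, u, v, w, x}; []~p there: s:T, t:T, u:T, v:T, w:T, x:F. ✗
v: successors {s, t, u, v}; []~p there: s:T, t:T, u:T, v:T. ✓
w: successors {t, u, v}; []~p there: t:T, u:T, v:T. ✓
x: successors {s, t, u, y, z}; []~p there: s:T, t:T, u:T, y:F, z:T. ✗
y: successors {t, u, w, y, z}; []~p there: t:T, u:T, w:T, y:F, z:T. ✗
z: successors {t}; []~p there: t:T. ✓

{s, t, v, w, z}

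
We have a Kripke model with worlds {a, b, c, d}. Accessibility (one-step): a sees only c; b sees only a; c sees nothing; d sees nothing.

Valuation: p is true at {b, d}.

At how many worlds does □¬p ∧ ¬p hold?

2

a: □¬p is T, ¬p is T. ✓
b: □¬p is T, ¬p is F. ✗
c: □¬p is T, ¬p is T. ✓
d: □¬p is T, ¬p is F. ✗
Satisfying worlds: {a, c}.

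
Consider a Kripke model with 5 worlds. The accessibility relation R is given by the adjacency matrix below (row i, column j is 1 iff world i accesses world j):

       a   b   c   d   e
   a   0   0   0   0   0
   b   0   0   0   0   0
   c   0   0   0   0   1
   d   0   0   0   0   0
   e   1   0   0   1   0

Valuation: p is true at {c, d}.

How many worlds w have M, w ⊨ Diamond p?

1

a: no successors, so Diamond p fails. ✗
b: no successors, so Diamond p fails. ✗
c: successors {e}; p there: e:F. ✗
d: no successors, so Diamond p fails. ✗
e: successors {a, d}; p there: a:F, d:T. ✓
Satisfying worlds: {e}.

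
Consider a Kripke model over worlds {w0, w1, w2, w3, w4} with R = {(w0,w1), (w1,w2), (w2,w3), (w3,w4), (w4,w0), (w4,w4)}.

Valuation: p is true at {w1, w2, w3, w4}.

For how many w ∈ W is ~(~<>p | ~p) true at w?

4

w0: ~<>p | ~p is T. ✗
w1: ~<>p | ~p is F. ✓
w2: ~<>p | ~p is F. ✓
w3: ~<>p | ~p is F. ✓
w4: ~<>p | ~p is F. ✓
Satisfying worlds: {w1, w2, w3, w4}.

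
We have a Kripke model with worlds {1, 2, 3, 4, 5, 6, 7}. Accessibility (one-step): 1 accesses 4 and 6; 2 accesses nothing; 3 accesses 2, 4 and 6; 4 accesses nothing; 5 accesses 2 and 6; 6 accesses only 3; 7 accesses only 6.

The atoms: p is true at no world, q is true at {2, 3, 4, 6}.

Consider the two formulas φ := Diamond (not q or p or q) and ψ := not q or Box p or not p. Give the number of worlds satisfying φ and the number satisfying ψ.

For Diamond (not q or p or q):
1: successors {4, 6}; not q or p or q there: 4:T, 6:T. ✓
2: no successors, so Diamond (not q or p or q) fails. ✗
3: successors {2, 4, 6}; not q or p or q there: 2:T, 4:T, 6:T. ✓
4: no successors, so Diamond (not q or p or q) fails. ✗
5: successors {2, 6}; not q or p or q there: 2:T, 6:T. ✓
6: successors {3}; not q or p or q there: 3:T. ✓
7: successors {6}; not q or p or q there: 6:T. ✓
— 5 worlds.
For not q or Box p or not p:
1: not q or Box p is T, not p is T. ✓
2: not q or Box p is T, not p is T. ✓
3: not q or Box p is F, not p is T. ✓
4: not q or Box p is T, not p is T. ✓
5: not q or Box p is T, not p is T. ✓
6: not q or Box p is F, not p is T. ✓
7: not q or Box p is T, not p is T. ✓
— 7 worlds.

5 and 7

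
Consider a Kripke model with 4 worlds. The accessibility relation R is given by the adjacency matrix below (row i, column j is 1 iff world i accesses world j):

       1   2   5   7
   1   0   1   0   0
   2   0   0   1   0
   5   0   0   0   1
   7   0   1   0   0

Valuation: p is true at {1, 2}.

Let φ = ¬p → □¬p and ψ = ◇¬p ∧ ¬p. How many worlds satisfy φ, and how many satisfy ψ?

3 and 1

For ¬p → □¬p:
1: ¬p is F, □¬p is F. ✓
2: ¬p is F, □¬p is T. ✓
5: ¬p is T, □¬p is T. ✓
7: ¬p is T, □¬p is F. ✗
— 3 worlds.
For ◇¬p ∧ ¬p:
1: ◇¬p is F, ¬p is F. ✗
2: ◇¬p is T, ¬p is F. ✗
5: ◇¬p is T, ¬p is T. ✓
7: ◇¬p is F, ¬p is T. ✗
— 1 world.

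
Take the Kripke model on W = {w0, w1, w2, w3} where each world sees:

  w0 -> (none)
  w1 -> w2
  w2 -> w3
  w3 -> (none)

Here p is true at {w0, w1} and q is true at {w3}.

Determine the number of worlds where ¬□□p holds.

w0: □□p is T. ✗
w1: □□p is F. ✓
w2: □□p is T. ✗
w3: □□p is T. ✗
Satisfying worlds: {w1}.

1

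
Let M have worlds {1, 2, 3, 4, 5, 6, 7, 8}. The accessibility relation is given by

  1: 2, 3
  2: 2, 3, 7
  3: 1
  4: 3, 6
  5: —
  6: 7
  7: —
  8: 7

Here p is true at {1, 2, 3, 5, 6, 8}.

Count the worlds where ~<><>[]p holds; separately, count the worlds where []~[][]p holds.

For ~<><>[]p:
1: <><>[]p is T. ✗
2: <><>[]p is T. ✗
3: <><>[]p is T. ✗
4: <><>[]p is T. ✗
5: <><>[]p is F. ✓
6: <><>[]p is F. ✓
7: <><>[]p is F. ✓
8: <><>[]p is F. ✓
— 4 worlds.
For []~[][]p:
1: successors {2, 3}; ~[][]p there: 2:T, 3:F. ✗
2: successors {2, 3, 7}; ~[][]p there: 2:T, 3:F, 7:F. ✗
3: successors {1}; ~[][]p there: 1:T. ✓
4: successors {3, 6}; ~[][]p there: 3:F, 6:F. ✗
5: no successors, so []~[][]p holds vacuously. ✓
6: successors {7}; ~[][]p there: 7:F. ✗
7: no successors, so []~[][]p holds vacuously. ✓
8: successors {7}; ~[][]p there: 7:F. ✗
— 3 worlds.

4 and 3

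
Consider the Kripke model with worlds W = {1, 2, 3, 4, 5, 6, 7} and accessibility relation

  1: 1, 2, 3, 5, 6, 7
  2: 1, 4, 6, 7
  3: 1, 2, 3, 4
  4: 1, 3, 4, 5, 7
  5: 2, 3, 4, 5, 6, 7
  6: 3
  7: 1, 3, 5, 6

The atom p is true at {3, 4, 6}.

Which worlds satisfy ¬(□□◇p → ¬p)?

{3, 4, 6}

1: □□◇p → ¬p is T. ✗
2: □□◇p → ¬p is T. ✗
3: □□◇p → ¬p is F. ✓
4: □□◇p → ¬p is F. ✓
5: □□◇p → ¬p is T. ✗
6: □□◇p → ¬p is F. ✓
7: □□◇p → ¬p is T. ✗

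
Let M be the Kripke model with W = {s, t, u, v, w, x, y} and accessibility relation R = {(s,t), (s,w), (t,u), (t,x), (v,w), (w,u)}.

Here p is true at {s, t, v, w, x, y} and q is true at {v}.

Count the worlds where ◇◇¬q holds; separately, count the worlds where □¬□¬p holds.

For ◇◇¬q:
s: successors {t, w}; ◇¬q there: t:T, w:T. ✓
t: successors {u, x}; ◇¬q there: u:F, x:F. ✗
u: no successors, so ◇◇¬q fails. ✗
v: successors {w}; ◇¬q there: w:T. ✓
w: successors {u}; ◇¬q there: u:F. ✗
x: no successors, so ◇◇¬q fails. ✗
y: no successors, so ◇◇¬q fails. ✗
— 2 worlds.
For □¬□¬p:
s: successors {t, w}; ¬□¬p there: t:T, w:F. ✗
t: successors {u, x}; ¬□¬p there: u:F, x:F. ✗
u: no successors, so □¬□¬p holds vacuously. ✓
v: successors {w}; ¬□¬p there: w:F. ✗
w: successors {u}; ¬□¬p there: u:F. ✗
x: no successors, so □¬□¬p holds vacuously. ✓
y: no successors, so □¬□¬p holds vacuously. ✓
— 3 worlds.

2 and 3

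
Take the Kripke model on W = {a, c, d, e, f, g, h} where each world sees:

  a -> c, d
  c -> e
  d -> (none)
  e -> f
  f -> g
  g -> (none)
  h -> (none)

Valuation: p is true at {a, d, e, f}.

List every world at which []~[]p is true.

{d, e, g, h}

a: successors {c, d}; ~[]p there: c:F, d:F. ✗
c: successors {e}; ~[]p there: e:F. ✗
d: no successors, so []~[]p holds vacuously. ✓
e: successors {f}; ~[]p there: f:T. ✓
f: successors {g}; ~[]p there: g:F. ✗
g: no successors, so []~[]p holds vacuously. ✓
h: no successors, so []~[]p holds vacuously. ✓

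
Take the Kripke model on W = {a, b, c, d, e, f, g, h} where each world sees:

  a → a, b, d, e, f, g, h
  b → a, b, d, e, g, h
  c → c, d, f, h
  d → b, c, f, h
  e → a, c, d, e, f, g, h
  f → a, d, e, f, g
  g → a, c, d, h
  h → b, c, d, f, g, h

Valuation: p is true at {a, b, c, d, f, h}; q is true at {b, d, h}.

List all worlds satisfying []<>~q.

a: successors {a, b, d, e, f, g, h}; <>~q there: a:T, b:T, d:T, e:T, f:T, g:T, h:T. ✓
b: successors {a, b, d, e, g, h}; <>~q there: a:T, b:T, d:T, e:T, g:T, h:T. ✓
c: successors {c, d, f, h}; <>~q there: c:T, d:T, f:T, h:T. ✓
d: successors {b, c, f, h}; <>~q there: b:T, c:T, f:T, h:T. ✓
e: successors {a, c, d, e, f, g, h}; <>~q there: a:T, c:T, d:T, e:T, f:T, g:T, h:T. ✓
f: successors {a, d, e, f, g}; <>~q there: a:T, d:T, e:T, f:T, g:T. ✓
g: successors {a, c, d, h}; <>~q there: a:T, c:T, d:T, h:T. ✓
h: successors {b, c, d, f, g, h}; <>~q there: b:T, c:T, d:T, f:T, g:T, h:T. ✓

{a, b, c, d, e, f, g, h}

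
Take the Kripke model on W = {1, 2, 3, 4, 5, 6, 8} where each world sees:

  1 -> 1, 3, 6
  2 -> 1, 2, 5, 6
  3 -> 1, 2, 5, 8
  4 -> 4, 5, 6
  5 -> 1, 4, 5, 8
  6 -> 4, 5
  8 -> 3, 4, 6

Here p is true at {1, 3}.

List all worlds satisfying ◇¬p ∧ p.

1: ◇¬p is T, p is T. ✓
2: ◇¬p is T, p is F. ✗
3: ◇¬p is T, p is T. ✓
4: ◇¬p is T, p is F. ✗
5: ◇¬p is T, p is F. ✗
6: ◇¬p is T, p is F. ✗
8: ◇¬p is T, p is F. ✗

{1, 3}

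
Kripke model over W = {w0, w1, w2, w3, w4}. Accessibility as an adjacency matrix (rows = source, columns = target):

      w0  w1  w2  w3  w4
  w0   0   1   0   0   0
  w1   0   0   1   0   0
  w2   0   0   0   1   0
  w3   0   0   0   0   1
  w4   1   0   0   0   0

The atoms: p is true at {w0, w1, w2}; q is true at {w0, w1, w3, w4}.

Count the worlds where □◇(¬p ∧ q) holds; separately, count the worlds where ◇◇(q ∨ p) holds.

2 and 5

For □◇(¬p ∧ q):
w0: successors {w1}; ◇(¬p ∧ q) there: w1:F. ✗
w1: successors {w2}; ◇(¬p ∧ q) there: w2:T. ✓
w2: successors {w3}; ◇(¬p ∧ q) there: w3:T. ✓
w3: successors {w4}; ◇(¬p ∧ q) there: w4:F. ✗
w4: successors {w0}; ◇(¬p ∧ q) there: w0:F. ✗
— 2 worlds.
For ◇◇(q ∨ p):
w0: successors {w1}; ◇(q ∨ p) there: w1:T. ✓
w1: successors {w2}; ◇(q ∨ p) there: w2:T. ✓
w2: successors {w3}; ◇(q ∨ p) there: w3:T. ✓
w3: successors {w4}; ◇(q ∨ p) there: w4:T. ✓
w4: successors {w0}; ◇(q ∨ p) there: w0:T. ✓
— 5 worlds.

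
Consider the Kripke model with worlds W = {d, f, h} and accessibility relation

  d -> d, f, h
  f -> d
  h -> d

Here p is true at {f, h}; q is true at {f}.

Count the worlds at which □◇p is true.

d: successors {d, f, h}; ◇p there: d:T, f:F, h:F. ✗
f: successors {d}; ◇p there: d:T. ✓
h: successors {d}; ◇p there: d:T. ✓
Satisfying worlds: {f, h}.

2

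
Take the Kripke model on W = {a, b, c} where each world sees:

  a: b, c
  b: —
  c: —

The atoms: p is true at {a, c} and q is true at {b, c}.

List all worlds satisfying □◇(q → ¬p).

{b, c}

a: successors {b, c}; ◇(q → ¬p) there: b:F, c:F. ✗
b: no successors, so □◇(q → ¬p) holds vacuously. ✓
c: no successors, so □◇(q → ¬p) holds vacuously. ✓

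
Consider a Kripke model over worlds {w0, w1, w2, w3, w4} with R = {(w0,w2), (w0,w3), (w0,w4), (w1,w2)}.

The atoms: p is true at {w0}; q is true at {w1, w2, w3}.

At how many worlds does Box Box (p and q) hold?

5

w0: successors {w2, w3, w4}; Box (p and q) there: w2:T, w3:T, w4:T. ✓
w1: successors {w2}; Box (p and q) there: w2:T. ✓
w2: no successors, so Box Box (p and q) holds vacuously. ✓
w3: no successors, so Box Box (p and q) holds vacuously. ✓
w4: no successors, so Box Box (p and q) holds vacuously. ✓
Satisfying worlds: {w0, w1, w2, w3, w4}.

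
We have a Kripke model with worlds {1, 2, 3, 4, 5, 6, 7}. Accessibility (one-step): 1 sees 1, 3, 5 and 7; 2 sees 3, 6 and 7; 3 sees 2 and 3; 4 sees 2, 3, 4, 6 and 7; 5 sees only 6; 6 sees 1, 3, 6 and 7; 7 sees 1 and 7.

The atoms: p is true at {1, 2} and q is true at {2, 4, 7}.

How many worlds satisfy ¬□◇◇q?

0

1: □◇◇q is T. ✗
2: □◇◇q is T. ✗
3: □◇◇q is T. ✗
4: □◇◇q is T. ✗
5: □◇◇q is T. ✗
6: □◇◇q is T. ✗
7: □◇◇q is T. ✗
Satisfying worlds: ∅.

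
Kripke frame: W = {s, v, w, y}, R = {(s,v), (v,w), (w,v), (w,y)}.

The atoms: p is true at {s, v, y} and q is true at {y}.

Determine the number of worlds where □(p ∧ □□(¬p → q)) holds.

3

s: successors {v}; p ∧ □□(¬p → q) there: v:T. ✓
v: successors {w}; p ∧ □□(¬p → q) there: w:F. ✗
w: successors {v, y}; p ∧ □□(¬p → q) there: v:T, y:T. ✓
y: no successors, so □(p ∧ □□(¬p → q)) holds vacuously. ✓
Satisfying worlds: {s, w, y}.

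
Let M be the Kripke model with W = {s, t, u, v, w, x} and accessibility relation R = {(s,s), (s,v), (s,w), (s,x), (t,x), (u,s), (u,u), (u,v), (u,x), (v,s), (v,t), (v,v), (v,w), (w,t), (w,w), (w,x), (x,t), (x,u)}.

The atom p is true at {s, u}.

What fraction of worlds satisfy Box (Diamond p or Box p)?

1/3

s: successors {s, v, w, x}; Diamond p or Box p there: s:T, v:T, w:F, x:T. ✗
t: successors {x}; Diamond p or Box p there: x:T. ✓
u: successors {s, u, v, x}; Diamond p or Box p there: s:T, u:T, v:T, x:T. ✓
v: successors {s, t, v, w}; Diamond p or Box p there: s:T, t:F, v:T, w:F. ✗
w: successors {t, w, x}; Diamond p or Box p there: t:F, w:F, x:T. ✗
x: successors {t, u}; Diamond p or Box p there: t:F, u:T. ✗
That's 2 of 6 worlds, so 2/6 = 1/3.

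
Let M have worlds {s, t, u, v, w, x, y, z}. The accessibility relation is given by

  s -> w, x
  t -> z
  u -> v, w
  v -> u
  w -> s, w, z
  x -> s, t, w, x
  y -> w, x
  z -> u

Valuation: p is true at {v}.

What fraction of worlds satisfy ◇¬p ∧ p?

1/8

s: ◇¬p is T, p is F. ✗
t: ◇¬p is T, p is F. ✗
u: ◇¬p is T, p is F. ✗
v: ◇¬p is T, p is T. ✓
w: ◇¬p is T, p is F. ✗
x: ◇¬p is T, p is F. ✗
y: ◇¬p is T, p is F. ✗
z: ◇¬p is T, p is F. ✗
That's 1 of 8 worlds, so 1/8.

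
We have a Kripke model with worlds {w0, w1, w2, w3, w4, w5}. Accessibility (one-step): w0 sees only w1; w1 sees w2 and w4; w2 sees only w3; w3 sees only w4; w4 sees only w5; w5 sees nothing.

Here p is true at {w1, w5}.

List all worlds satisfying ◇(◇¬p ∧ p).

w0: successors {w1}; ◇¬p ∧ p there: w1:T. ✓
w1: successors {w2, w4}; ◇¬p ∧ p there: w2:F, w4:F. ✗
w2: successors {w3}; ◇¬p ∧ p there: w3:F. ✗
w3: successors {w4}; ◇¬p ∧ p there: w4:F. ✗
w4: successors {w5}; ◇¬p ∧ p there: w5:F. ✗
w5: no successors, so ◇(◇¬p ∧ p) fails. ✗

{w0}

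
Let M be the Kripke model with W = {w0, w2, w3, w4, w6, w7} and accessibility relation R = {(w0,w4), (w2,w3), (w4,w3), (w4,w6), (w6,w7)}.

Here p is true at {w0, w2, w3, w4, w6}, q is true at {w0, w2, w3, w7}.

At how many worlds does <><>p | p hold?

w0: <><>p is T, p is T. ✓
w2: <><>p is F, p is T. ✓
w3: <><>p is F, p is T. ✓
w4: <><>p is F, p is T. ✓
w6: <><>p is F, p is T. ✓
w7: <><>p is F, p is F. ✗
Satisfying worlds: {w0, w2, w3, w4, w6}.

5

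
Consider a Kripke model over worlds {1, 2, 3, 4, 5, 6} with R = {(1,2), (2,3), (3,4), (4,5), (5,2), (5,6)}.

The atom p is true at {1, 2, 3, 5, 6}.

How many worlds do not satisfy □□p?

1

1: successors {2}; □p there: 2:T. ✓
2: successors {3}; □p there: 3:F. ✗
3: successors {4}; □p there: 4:T. ✓
4: successors {5}; □p there: 5:T. ✓
5: successors {2, 6}; □p there: 2:T, 6:T. ✓
6: no successors, so □□p holds vacuously. ✓
Satisfying worlds: {1, 3, 4, 5, 6}.
So □□p fails at the other 1 world.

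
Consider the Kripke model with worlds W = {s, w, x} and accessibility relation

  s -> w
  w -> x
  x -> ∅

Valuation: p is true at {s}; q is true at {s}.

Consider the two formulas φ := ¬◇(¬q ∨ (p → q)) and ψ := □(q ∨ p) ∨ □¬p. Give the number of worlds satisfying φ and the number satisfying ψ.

For ¬◇(¬q ∨ (p → q)):
s: ◇(¬q ∨ (p → q)) is T. ✗
w: ◇(¬q ∨ (p → q)) is T. ✗
x: ◇(¬q ∨ (p → q)) is F. ✓
— 1 world.
For □(q ∨ p) ∨ □¬p:
s: □(q ∨ p) is F, □¬p is T. ✓
w: □(q ∨ p) is F, □¬p is T. ✓
x: □(q ∨ p) is T, □¬p is T. ✓
— 3 worlds.

1 and 3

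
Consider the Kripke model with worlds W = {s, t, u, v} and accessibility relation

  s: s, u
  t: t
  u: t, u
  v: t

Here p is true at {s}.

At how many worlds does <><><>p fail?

3

s: successors {s, u}; <><>p there: s:T, u:F. ✓
t: successors {t}; <><>p there: t:F. ✗
u: successors {t, u}; <><>p there: t:F, u:F. ✗
v: successors {t}; <><>p there: t:F. ✗
Satisfying worlds: {s}.
So <><><>p fails at the other 3 worlds.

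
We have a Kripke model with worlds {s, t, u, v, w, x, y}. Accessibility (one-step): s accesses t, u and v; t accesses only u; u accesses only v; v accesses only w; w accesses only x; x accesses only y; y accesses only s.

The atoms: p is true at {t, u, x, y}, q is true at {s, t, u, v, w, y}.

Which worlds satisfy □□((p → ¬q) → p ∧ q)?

s: successors {t, u, v}; □((p → ¬q) → p ∧ q) there: t:T, u:F, v:F. ✗
t: successors {u}; □((p → ¬q) → p ∧ q) there: u:F. ✗
u: successors {v}; □((p → ¬q) → p ∧ q) there: v:F. ✗
v: successors {w}; □((p → ¬q) → p ∧ q) there: w:F. ✗
w: successors {x}; □((p → ¬q) → p ∧ q) there: x:T. ✓
x: successors {y}; □((p → ¬q) → p ∧ q) there: y:F. ✗
y: successors {s}; □((p → ¬q) → p ∧ q) there: s:F. ✗

{w}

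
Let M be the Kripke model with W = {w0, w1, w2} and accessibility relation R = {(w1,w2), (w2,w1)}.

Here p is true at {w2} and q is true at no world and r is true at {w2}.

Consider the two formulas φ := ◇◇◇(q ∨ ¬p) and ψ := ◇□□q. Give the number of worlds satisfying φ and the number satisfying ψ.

For ◇◇◇(q ∨ ¬p):
w0: no successors, so ◇◇◇(q ∨ ¬p) fails. ✗
w1: successors {w2}; ◇◇(q ∨ ¬p) there: w2:F. ✗
w2: successors {w1}; ◇◇(q ∨ ¬p) there: w1:T. ✓
— 1 world.
For ◇□□q:
w0: no successors, so ◇□□q fails. ✗
w1: successors {w2}; □□q there: w2:F. ✗
w2: successors {w1}; □□q there: w1:F. ✗
— 0 worlds.

1 and 0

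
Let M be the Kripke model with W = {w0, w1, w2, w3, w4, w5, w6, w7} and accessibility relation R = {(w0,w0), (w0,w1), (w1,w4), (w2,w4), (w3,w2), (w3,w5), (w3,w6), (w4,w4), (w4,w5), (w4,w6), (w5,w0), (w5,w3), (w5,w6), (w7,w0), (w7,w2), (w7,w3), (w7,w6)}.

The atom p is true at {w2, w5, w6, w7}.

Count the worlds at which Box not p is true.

4

w0: successors {w0, w1}; not p there: w0:T, w1:T. ✓
w1: successors {w4}; not p there: w4:T. ✓
w2: successors {w4}; not p there: w4:T. ✓
w3: successors {w2, w5, w6}; not p there: w2:F, w5:F, w6:F. ✗
w4: successors {w4, w5, w6}; not p there: w4:T, w5:F, w6:F. ✗
w5: successors {w0, w3, w6}; not p there: w0:T, w3:T, w6:F. ✗
w6: no successors, so Box not p holds vacuously. ✓
w7: successors {w0, w2, w3, w6}; not p there: w0:T, w2:F, w3:T, w6:F. ✗
Satisfying worlds: {w0, w1, w2, w6}.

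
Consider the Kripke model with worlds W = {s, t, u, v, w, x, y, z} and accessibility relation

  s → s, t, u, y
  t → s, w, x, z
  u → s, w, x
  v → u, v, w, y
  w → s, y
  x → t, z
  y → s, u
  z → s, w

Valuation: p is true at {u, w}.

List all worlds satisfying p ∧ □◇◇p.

s: p is F, □◇◇p is T. ✗
t: p is F, □◇◇p is T. ✗
u: p is T, □◇◇p is T. ✓
v: p is F, □◇◇p is T. ✗
w: p is T, □◇◇p is T. ✓
x: p is F, □◇◇p is T. ✗
y: p is F, □◇◇p is T. ✗
z: p is F, □◇◇p is T. ✗

{u, w}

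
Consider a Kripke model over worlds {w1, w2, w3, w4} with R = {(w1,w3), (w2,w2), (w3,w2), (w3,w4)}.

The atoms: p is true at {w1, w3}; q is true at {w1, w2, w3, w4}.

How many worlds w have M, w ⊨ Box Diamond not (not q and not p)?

3

w1: successors {w3}; Diamond not (not q and not p) there: w3:T. ✓
w2: successors {w2}; Diamond not (not q and not p) there: w2:T. ✓
w3: successors {w2, w4}; Diamond not (not q and not p) there: w2:T, w4:F. ✗
w4: no successors, so Box Diamond not (not q and not p) holds vacuously. ✓
Satisfying worlds: {w1, w2, w4}.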